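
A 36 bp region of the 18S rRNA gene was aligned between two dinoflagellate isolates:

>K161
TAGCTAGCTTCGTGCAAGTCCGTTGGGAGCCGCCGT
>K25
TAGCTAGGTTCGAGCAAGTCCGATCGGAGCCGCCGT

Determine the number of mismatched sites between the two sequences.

Differing sites — 8:C/G; 13:T/A; 23:T/A; 25:G/C.
That gives 4 mismatches out of 36 aligned sites, so the Hamming distance is 4.

4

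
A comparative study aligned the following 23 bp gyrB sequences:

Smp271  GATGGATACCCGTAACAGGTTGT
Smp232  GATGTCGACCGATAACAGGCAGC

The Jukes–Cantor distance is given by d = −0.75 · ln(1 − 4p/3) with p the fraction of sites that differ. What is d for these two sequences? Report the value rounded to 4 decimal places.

The sequences differ at positions 5 (G/T), 6 (A/C), 7 (T/G), 11 (C/G), 12 (G/A), 20 (T/C), 21 (T/A), 23 (T/C).
p = 8/23 = 0.347826.
d = −0.75 · ln(1 − (4/3)·0.347826) = −0.75 · ln(0.536232) = −0.75 · (-0.623188) = 0.4674.

0.4674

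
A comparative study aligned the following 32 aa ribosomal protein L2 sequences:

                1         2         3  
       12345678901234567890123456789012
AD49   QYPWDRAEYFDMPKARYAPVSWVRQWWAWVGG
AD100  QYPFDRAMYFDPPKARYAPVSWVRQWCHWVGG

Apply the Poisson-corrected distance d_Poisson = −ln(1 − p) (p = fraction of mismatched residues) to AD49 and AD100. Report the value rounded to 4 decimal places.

Mismatches occur at site 4 (W→F), site 8 (E→M), site 12 (M→P), site 27 (W→C), site 28 (A→H).
p = 5/32 = 0.156250.
d = −ln(1 − 0.156250) = −ln(0.843750) = 0.1699.

0.1699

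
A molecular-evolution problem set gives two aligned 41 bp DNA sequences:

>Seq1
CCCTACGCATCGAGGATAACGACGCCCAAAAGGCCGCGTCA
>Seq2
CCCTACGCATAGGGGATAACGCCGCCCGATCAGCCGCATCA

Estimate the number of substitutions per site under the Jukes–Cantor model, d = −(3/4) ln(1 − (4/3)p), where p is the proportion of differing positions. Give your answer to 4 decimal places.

The sequences differ at positions 11 (C/A), 13 (A/G), 22 (A/C), 28 (A/G), 30 (A/T), 31 (A/C), 32 (G/A), 38 (G/A).
p = 8/41 = 0.195122.
d = −0.75 · ln(1 − (4/3)·0.195122) = −0.75 · ln(0.739837) = −0.75 · (-0.301325) = 0.2260.

0.2260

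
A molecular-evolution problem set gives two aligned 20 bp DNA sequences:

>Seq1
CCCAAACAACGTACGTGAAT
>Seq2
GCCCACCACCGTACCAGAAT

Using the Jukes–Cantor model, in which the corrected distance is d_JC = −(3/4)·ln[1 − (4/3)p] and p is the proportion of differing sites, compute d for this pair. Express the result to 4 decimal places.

0.3831

The sequences differ at positions 1 (C/G), 4 (A/C), 6 (A/C), 9 (A/C), 15 (G/C), 16 (T/A).
p = 6/20 = 0.300000.
d = −0.75 · ln(1 − (4/3)·0.300000) = −0.75 · ln(0.600000) = −0.75 · (-0.510826) = 0.3831.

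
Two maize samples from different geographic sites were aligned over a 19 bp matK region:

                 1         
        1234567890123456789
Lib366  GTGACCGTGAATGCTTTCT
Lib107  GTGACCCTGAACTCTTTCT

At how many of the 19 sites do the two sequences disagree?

The sequences differ at positions 7 (G/C), 12 (T/C), 13 (G/T).
That gives 3 mismatches out of 19 aligned sites, so the Hamming distance is 3.

3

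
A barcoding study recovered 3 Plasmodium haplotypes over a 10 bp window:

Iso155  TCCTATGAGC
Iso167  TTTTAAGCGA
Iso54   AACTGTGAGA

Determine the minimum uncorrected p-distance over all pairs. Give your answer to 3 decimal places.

Pairwise Hamming distances:
  Iso155 vs Iso167: 5
  Iso155 vs Iso54: 4
  Iso167 vs Iso54: 6
The smallest is 4 mismatches, between Iso155 and Iso54; p = 4/10 = 0.400.

0.400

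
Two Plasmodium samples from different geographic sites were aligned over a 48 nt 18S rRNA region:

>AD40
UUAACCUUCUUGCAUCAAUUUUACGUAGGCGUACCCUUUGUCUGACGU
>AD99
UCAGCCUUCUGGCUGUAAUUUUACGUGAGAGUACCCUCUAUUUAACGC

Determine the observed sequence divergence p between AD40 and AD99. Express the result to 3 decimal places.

Differing sites — 2:U/C; 4:A/G; 11:U/G; 14:A/U; 15:U/G; 16:C/U; 27:A/G; 28:G/A; 30:C/A; 38:U/C; 40:G/A; 42:C/U; 44:G/A; 48:U/C.
There are 14 differences over 48 sites, so p = 14/48 = 0.292.

0.292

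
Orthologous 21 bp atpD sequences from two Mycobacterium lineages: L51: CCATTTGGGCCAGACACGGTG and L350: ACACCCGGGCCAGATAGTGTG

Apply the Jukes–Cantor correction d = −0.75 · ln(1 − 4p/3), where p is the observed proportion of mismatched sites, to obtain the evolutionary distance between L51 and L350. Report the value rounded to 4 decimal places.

0.4408

Differing sites — 1:C/A; 4:T/C; 5:T/C; 6:T/C; 15:C/T; 17:C/G; 18:G/T.
p = 7/21 = 0.333333.
d = −0.75 · ln(1 − (4/3)·0.333333) = −0.75 · ln(0.555556) = −0.75 · (-0.587786) = 0.4408.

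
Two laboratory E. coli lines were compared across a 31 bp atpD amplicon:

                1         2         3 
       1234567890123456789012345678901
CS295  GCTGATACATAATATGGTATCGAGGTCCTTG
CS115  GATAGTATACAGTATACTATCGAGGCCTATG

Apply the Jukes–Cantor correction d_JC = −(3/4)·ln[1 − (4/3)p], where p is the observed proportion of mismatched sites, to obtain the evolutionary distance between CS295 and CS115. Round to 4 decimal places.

0.4806

Mismatches occur at site 2 (C↔A), site 4 (G↔A), site 5 (A↔G), site 8 (C↔T), site 10 (T↔C), site 12 (A↔G), site 16 (G↔A), site 17 (G↔C), site 26 (T↔C), site 28 (C↔T), site 29 (T↔A).
p = 11/31 = 0.354839.
d = −0.75 · ln(1 − (4/3)·0.354839) = −0.75 · ln(0.526881) = −0.75 · (-0.640781) = 0.4806.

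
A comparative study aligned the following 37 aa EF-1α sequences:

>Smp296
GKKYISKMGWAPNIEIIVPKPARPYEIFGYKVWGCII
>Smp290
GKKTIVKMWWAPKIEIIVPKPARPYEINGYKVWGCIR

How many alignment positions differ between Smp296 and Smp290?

6

The sequences differ at positions 4 (Y/T), 6 (S/V), 9 (G/W), 13 (N/K), 28 (F/N), 37 (I/R).
That gives 6 mismatches out of 37 aligned sites, so the Hamming distance is 6.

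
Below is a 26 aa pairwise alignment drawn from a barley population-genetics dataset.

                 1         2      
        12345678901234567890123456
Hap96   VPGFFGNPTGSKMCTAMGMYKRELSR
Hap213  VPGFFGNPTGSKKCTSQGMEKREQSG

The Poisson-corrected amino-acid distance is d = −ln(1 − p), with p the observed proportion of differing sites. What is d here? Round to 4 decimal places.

0.2624

Differing sites — 13:M/K; 16:A/S; 17:M/Q; 20:Y/E; 24:L/Q; 26:R/G.
p = 6/26 = 0.230769.
d = −ln(1 − 0.230769) = −ln(0.769231) = 0.2624.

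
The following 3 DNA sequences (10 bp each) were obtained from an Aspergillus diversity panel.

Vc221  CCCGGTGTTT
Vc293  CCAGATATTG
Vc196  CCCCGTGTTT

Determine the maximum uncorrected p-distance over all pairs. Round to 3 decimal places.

Pairwise Hamming distances:
  Vc221 vs Vc293: 4
  Vc221 vs Vc196: 1
  Vc293 vs Vc196: 5
The largest is 5 mismatches, between Vc293 and Vc196; p = 5/10 = 0.500.

0.500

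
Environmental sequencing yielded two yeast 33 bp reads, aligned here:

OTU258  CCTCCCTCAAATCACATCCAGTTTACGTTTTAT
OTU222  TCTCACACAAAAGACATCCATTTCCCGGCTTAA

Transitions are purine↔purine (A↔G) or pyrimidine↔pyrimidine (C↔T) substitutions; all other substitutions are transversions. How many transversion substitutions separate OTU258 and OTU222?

The sequences differ at positions 1 (C/T, transition), 5 (C/A, transversion), 7 (T/A, transversion), 12 (T/A, transversion), 13 (C/G, transversion), 21 (G/T, transversion), 24 (T/C, transition), 25 (A/C, transversion), 28 (T/G, transversion), 29 (T/C, transition), 33 (T/A, transversion).
Of the 11 differences, 3 transitions and 8 transversions, so the answer is 8.

8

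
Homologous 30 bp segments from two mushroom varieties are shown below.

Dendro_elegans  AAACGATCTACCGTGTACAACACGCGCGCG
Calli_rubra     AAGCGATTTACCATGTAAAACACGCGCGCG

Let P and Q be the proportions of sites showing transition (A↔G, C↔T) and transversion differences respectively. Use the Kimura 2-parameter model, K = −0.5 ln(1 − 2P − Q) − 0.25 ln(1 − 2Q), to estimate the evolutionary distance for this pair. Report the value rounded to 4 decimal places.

The sequences differ at positions 3 (A/G, transition), 8 (C/T, transition), 13 (G/A, transition), 18 (C/A, transversion).
Of the 4 differences, 3 transitions and 1 transversion over 30 sites: P = 3/30 = 0.100000, Q = 1/30 = 0.033333.
d = −0.5·ln(0.766667) − 0.25·ln(0.933334) = −0.5·(-0.265703) − 0.25·(-0.068992) = 0.1501.

0.1501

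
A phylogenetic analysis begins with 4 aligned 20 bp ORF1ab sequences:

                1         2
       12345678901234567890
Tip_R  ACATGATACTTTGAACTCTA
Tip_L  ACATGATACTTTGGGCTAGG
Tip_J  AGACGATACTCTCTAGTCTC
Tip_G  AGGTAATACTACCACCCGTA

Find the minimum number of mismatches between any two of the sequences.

Pairwise Hamming distances:
  Tip_R vs Tip_L: 5
  Tip_R vs Tip_J: 7
  Tip_R vs Tip_G: 9
  Tip_L vs Tip_J: 10
  Tip_L vs Tip_G: 12
  Tip_J vs Tip_G: 11
The smallest is 5, between Tip_R and Tip_L.

5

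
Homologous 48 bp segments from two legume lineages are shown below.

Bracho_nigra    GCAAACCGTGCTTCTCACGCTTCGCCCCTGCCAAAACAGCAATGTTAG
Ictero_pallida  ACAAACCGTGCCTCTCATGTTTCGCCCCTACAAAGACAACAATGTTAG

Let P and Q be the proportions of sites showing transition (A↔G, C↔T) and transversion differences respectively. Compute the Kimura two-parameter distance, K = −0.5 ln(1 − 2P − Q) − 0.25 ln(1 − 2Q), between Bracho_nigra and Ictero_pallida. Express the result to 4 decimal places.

0.1980

The sequences differ at positions 1 (G/A, transition), 12 (T/C, transition), 18 (C/T, transition), 20 (C/T, transition), 30 (G/A, transition), 32 (C/A, transversion), 35 (A/G, transition), 39 (G/A, transition).
Of the 8 differences, 7 transitions and 1 transversion over 48 sites: P = 7/48 = 0.145833, Q = 1/48 = 0.020833.
d = −0.5·ln(0.687501) − 0.25·ln(0.958334) = −0.5·(-0.374692) − 0.25·(-0.042559) = 0.1980.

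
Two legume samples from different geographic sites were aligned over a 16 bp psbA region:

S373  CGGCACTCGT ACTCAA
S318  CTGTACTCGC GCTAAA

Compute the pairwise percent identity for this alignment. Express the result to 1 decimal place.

68.8%

The sequences differ at positions 2 (G/T), 4 (C/T), 10 (T/C), 11 (A/G), 14 (C/A).
11 of the 16 sites match, so the percent identity is 11/16 × 100 = 68.8%.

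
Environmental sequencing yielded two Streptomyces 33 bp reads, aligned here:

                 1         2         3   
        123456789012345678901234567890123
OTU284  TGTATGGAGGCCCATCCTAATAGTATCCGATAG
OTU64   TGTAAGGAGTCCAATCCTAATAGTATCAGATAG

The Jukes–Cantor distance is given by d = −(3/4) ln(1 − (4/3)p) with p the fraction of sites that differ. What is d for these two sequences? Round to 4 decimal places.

0.1322

The sequences differ at positions 5 (T/A), 10 (G/T), 13 (C/A), 28 (C/A).
p = 4/33 = 0.121212.
d = −0.75 · ln(1 − (4/3)·0.121212) = −0.75 · ln(0.838384) = −0.75 · (-0.176279) = 0.1322.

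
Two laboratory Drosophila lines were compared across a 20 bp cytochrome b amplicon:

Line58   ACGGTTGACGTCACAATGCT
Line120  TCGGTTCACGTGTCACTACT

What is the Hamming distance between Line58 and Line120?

Mismatches occur at site 1 (A↔T), site 7 (G↔C), site 12 (C↔G), site 13 (A↔T), site 16 (A↔C), site 18 (G↔A).
That gives 6 mismatches out of 20 aligned sites, so the Hamming distance is 6.

6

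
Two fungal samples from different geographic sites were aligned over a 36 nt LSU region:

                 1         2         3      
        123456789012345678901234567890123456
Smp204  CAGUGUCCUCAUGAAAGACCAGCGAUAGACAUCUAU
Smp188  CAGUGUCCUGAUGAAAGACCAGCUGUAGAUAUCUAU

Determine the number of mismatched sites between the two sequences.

Differing sites — 10:C/G; 24:G/U; 25:A/G; 30:C/U.
That gives 4 mismatches out of 36 aligned sites, so the Hamming distance is 4.

4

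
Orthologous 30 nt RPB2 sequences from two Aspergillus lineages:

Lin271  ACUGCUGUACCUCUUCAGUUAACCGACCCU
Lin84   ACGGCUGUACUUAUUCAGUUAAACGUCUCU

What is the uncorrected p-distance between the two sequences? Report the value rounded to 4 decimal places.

0.2000

The sequences differ at positions 3 (U/G), 11 (C/U), 13 (C/A), 23 (C/A), 26 (A/U), 28 (C/U).
There are 6 differences over 30 sites, so p = 6/30 = 0.2000.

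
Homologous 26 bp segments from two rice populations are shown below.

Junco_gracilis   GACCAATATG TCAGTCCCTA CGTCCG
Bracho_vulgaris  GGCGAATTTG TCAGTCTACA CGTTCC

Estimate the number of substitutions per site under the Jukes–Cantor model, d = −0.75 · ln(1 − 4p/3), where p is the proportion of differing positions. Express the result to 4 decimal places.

0.3961

Differing sites — 2:A/G; 4:C/G; 8:A/T; 17:C/T; 18:C/A; 19:T/C; 24:C/T; 26:G/C.
p = 8/26 = 0.307692.
d = −0.75 · ln(1 − (4/3)·0.307692) = −0.75 · ln(0.589744) = −0.75 · (-0.528067) = 0.3961.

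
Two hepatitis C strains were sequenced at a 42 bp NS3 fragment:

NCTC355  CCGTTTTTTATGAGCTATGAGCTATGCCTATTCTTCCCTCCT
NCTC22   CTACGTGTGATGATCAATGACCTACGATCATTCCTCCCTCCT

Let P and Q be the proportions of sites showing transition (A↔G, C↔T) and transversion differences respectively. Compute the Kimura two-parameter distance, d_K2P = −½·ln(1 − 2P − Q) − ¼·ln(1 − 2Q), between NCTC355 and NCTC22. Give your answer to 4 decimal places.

0.4479

Mismatches occur at site 2 (C↔T, transition), site 3 (G↔A, transition), site 4 (T↔C, transition), site 5 (T↔G, transversion), site 7 (T↔G, transversion), site 9 (T↔G, transversion), site 14 (G↔T, transversion), site 16 (T↔A, transversion), site 21 (G↔C, transversion), site 25 (T↔C, transition), site 27 (C↔A, transversion), site 28 (C↔T, transition), site 29 (T↔C, transition), site 34 (T↔C, transition).
Of the 14 differences, 7 transitions and 7 transversions over 42 sites: P = 7/42 = 0.166667, Q = 7/42 = 0.166667.
d = −0.5·ln(0.499999) − 0.25·ln(0.666666) = −0.5·(-0.693149) − 0.25·(-0.405466) = 0.4479.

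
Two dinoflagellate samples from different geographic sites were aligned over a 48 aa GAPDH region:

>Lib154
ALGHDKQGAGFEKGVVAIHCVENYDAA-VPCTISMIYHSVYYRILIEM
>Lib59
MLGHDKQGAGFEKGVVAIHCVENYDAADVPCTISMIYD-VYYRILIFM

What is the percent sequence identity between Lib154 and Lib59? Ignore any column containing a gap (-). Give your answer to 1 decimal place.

Excluding the 2 gap columns leaves 46 comparable sites.
Mismatches occur at site 1 (A→M), site 38 (H→D), site 47 (E→F).
43 of the 46 comparable sites match, so the percent identity is 43/46 × 100 = 93.5%.

93.5%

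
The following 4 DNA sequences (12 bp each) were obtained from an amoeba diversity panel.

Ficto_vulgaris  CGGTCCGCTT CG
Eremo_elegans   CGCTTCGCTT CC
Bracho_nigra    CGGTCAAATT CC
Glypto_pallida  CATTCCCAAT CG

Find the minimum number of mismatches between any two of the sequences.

3

Pairwise Hamming distances:
  Ficto_vulgaris vs Eremo_elegans: 3
  Ficto_vulgaris vs Bracho_nigra: 4
  Ficto_vulgaris vs Glypto_pallida: 5
  Eremo_elegans vs Bracho_nigra: 5
  Eremo_elegans vs Glypto_pallida: 7
  Bracho_nigra vs Glypto_pallida: 6
The smallest is 3, between Ficto_vulgaris and Eremo_elegans.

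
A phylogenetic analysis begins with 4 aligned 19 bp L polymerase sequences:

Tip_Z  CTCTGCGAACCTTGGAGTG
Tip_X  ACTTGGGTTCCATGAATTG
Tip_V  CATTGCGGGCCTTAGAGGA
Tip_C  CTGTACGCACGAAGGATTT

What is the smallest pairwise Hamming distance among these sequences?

7

Pairwise Hamming distances:
  Tip_Z vs Tip_X: 9
  Tip_Z vs Tip_V: 7
  Tip_Z vs Tip_C: 8
  Tip_X vs Tip_V: 11
  Tip_X vs Tip_C: 11
  Tip_V vs Tip_C: 12
The smallest is 7, between Tip_Z and Tip_V.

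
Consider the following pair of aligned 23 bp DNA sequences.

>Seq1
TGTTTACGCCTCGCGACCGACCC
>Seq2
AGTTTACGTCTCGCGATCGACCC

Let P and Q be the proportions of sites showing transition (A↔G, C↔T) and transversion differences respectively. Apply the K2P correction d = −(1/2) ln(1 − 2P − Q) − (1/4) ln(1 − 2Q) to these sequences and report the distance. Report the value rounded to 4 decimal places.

0.1453

Mismatches occur at site 1 (T/A, transversion), site 9 (C/T, transition), site 17 (C/T, transition).
Of the 3 differences, 2 transitions and 1 transversion over 23 sites: P = 2/23 = 0.086957, Q = 1/23 = 0.043478.
d = −0.5·ln(0.782608) − 0.25·ln(0.913044) = −0.5·(-0.245123) − 0.25·(-0.090971) = 0.1453.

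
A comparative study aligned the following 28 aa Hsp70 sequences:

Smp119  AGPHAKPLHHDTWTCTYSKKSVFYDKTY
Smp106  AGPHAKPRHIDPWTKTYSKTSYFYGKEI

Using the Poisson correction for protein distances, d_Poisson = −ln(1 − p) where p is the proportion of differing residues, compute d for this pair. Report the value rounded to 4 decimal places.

0.3878

The sequences differ at positions 8 (L/R), 10 (H/I), 12 (T/P), 15 (C/K), 20 (K/T), 22 (V/Y), 25 (D/G), 27 (T/E), 28 (Y/I).
p = 9/28 = 0.321429.
d = −ln(1 − 0.321429) = −ln(0.678571) = 0.3878.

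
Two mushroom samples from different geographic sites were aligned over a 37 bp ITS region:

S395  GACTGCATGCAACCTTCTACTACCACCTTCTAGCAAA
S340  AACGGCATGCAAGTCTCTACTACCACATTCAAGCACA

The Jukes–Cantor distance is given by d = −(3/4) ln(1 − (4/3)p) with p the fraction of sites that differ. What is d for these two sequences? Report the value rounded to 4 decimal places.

Differing sites — 1:G/A; 4:T/G; 13:C/G; 14:C/T; 15:T/C; 27:C/A; 31:T/A; 36:A/C.
p = 8/37 = 0.216216.
d = −0.75 · ln(1 − (4/3)·0.216216) = −0.75 · ln(0.711712) = −0.75 · (-0.340082) = 0.2551.

0.2551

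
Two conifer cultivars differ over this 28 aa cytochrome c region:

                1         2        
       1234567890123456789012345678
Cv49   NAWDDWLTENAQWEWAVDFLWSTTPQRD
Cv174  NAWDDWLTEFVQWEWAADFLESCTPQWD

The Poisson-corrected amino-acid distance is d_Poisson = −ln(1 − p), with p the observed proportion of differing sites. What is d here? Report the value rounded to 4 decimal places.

Mismatches occur at site 10 (N→F), site 11 (A→V), site 17 (V→A), site 21 (W→E), site 23 (T→C), site 27 (R→W).
p = 6/28 = 0.214286.
d = −ln(1 − 0.214286) = −ln(0.785714) = 0.2412.

0.2412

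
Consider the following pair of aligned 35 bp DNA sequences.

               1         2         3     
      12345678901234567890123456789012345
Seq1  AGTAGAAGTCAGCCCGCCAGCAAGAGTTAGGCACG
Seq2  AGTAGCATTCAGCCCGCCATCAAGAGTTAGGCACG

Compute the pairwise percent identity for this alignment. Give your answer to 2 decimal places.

The sequences differ at positions 6 (A/C), 8 (G/T), 20 (G/T).
32 of the 35 sites match, so the percent identity is 32/35 × 100 = 91.43%.

91.43%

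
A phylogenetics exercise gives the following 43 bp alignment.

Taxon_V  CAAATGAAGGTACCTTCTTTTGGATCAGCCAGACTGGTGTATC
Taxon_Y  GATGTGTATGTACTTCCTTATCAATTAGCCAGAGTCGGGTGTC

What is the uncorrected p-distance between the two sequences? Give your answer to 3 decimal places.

Mismatches occur at site 1 (C↔G), site 3 (A↔T), site 4 (A↔G), site 7 (A↔T), site 9 (G↔T), site 14 (C↔T), site 16 (T↔C), site 20 (T↔A), site 22 (G↔C), site 23 (G↔A), site 26 (C↔T), site 34 (C↔G), site 36 (G↔C), site 38 (T↔G), site 41 (A↔G).
There are 15 differences over 43 sites, so p = 15/43 = 0.349.

0.349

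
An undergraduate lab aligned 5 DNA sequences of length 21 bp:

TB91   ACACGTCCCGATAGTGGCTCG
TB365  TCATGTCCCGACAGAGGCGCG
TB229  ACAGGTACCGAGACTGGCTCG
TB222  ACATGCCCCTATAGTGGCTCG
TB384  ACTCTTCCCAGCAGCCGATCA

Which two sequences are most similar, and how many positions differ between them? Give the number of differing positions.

3

Pairwise Hamming distances:
  TB91 vs TB365: 5
  TB91 vs TB229: 4
  TB91 vs TB222: 3
  TB91 vs TB384: 9
  TB365 vs TB229: 7
  TB365 vs TB222: 6
  TB365 vs TB384: 11
  TB229 vs TB222: 6
  TB229 vs TB384: 12
  TB222 vs TB384: 11
The smallest is 3, between TB91 and TB222.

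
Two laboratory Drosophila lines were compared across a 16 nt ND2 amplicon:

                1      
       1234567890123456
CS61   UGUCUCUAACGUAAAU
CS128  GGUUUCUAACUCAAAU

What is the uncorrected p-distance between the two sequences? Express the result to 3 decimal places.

0.250

Differing sites — 1:U/G; 4:C/U; 11:G/U; 12:U/C.
There are 4 differences over 16 sites, so p = 4/16 = 0.250.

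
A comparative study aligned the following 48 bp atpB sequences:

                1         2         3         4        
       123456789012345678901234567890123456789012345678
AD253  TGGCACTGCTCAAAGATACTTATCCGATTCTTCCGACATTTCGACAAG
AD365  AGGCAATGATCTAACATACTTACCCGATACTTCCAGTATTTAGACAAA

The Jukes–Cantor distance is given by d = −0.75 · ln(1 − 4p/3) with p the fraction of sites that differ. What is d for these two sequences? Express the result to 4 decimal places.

Mismatches occur at site 1 (T/A), site 6 (C/A), site 9 (C/A), site 12 (A/T), site 15 (G/C), site 23 (T/C), site 29 (T/A), site 35 (G/A), site 36 (A/G), site 37 (C/T), site 42 (C/A), site 48 (G/A).
p = 12/48 = 0.250000.
d = −0.75 · ln(1 − (4/3)·0.250000) = −0.75 · ln(0.666667) = −0.75 · (-0.405465) = 0.3041.

0.3041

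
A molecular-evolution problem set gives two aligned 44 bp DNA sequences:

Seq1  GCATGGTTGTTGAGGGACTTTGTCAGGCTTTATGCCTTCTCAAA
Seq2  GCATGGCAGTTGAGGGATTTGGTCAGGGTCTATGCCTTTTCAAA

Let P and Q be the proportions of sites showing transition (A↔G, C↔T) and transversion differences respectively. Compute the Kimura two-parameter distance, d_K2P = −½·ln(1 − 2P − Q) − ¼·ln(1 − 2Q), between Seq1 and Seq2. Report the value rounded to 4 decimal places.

0.1805

The sequences differ at positions 7 (T/C, transition), 8 (T/A, transversion), 18 (C/T, transition), 21 (T/G, transversion), 28 (C/G, transversion), 30 (T/C, transition), 39 (C/T, transition).
Of the 7 differences, 4 transitions and 3 transversions over 44 sites: P = 4/44 = 0.090909, Q = 3/44 = 0.068182.
d = −0.5·ln(0.750000) − 0.25·ln(0.863636) = −0.5·(-0.287682) − 0.25·(-0.146604) = 0.1805.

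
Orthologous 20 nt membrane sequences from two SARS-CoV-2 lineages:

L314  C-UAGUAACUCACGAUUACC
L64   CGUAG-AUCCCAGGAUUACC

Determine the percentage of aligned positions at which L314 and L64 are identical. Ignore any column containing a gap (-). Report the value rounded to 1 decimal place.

83.3%

Excluding the 2 gap columns leaves 18 comparable sites.
Differing sites — 8:A/U; 10:U/C; 13:C/G.
15 of the 18 comparable sites match, so the percent identity is 15/18 × 100 = 83.3%.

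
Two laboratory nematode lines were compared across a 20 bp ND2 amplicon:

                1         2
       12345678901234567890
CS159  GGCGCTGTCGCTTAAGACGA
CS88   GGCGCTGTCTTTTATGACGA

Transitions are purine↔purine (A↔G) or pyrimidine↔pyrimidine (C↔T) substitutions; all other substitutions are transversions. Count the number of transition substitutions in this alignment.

The sequences differ at positions 10 (G/T, transversion), 11 (C/T, transition), 15 (A/T, transversion).
Of the 3 differences, 1 transition and 2 transversions, so the answer is 1.

1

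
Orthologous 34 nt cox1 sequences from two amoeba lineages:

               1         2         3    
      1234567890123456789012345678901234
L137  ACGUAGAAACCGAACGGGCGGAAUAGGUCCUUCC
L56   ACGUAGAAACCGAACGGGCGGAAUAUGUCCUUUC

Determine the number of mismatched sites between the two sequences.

Mismatches occur at site 26 (G↔U), site 33 (C↔U).
That gives 2 mismatches out of 34 aligned sites, so the Hamming distance is 2.

2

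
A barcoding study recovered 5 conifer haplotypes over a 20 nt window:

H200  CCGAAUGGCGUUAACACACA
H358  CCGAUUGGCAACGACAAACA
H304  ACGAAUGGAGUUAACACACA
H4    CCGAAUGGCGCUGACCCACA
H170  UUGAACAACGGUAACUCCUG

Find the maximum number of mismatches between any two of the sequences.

Pairwise Hamming distances:
  H200 vs H358: 6
  H200 vs H304: 2
  H200 vs H4: 3
  H200 vs H170: 10
  H358 vs H304: 8
  H358 vs H4: 6
  H358 vs H170: 15
  H304 vs H4: 5
  H304 vs H170: 11
  H4 vs H170: 11
The largest is 15, between H358 and H170.

15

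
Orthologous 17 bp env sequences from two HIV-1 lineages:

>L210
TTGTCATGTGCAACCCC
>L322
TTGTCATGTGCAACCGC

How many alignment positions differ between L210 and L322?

Differing sites — 16:C/G.
That gives 1 mismatch out of 17 aligned sites, so the Hamming distance is 1.

1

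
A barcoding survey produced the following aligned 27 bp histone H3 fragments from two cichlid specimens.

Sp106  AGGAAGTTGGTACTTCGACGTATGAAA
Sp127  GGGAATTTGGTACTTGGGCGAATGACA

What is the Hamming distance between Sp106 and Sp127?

6

The sequences differ at positions 1 (A/G), 6 (G/T), 16 (C/G), 18 (A/G), 21 (T/A), 26 (A/C).
That gives 6 mismatches out of 27 aligned sites, so the Hamming distance is 6.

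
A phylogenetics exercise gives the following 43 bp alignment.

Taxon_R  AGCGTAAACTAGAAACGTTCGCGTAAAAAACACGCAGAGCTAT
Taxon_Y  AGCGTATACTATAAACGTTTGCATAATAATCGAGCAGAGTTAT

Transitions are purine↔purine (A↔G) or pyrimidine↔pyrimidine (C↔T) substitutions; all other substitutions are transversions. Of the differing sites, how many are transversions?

Differing sites — 7:A/T (Tv); 12:G/T (Tv); 20:C/T (Ti); 23:G/A (Ti); 27:A/T (Tv); 30:A/T (Tv); 32:A/G (Ti); 33:C/A (Tv); 40:C/T (Ti).
Of the 9 differences, 4 transitions and 5 transversions, so the answer is 5.

5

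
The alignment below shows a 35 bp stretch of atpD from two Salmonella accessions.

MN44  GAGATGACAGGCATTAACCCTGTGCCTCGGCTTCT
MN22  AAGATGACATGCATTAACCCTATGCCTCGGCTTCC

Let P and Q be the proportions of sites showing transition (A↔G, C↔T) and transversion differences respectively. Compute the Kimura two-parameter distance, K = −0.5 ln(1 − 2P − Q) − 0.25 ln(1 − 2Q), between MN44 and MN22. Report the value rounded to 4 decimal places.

Mismatches occur at site 1 (G→A, transition), site 10 (G→T, transversion), site 22 (G→A, transition), site 35 (T→C, transition).
Of the 4 differences, 3 transitions and 1 transversion over 35 sites: P = 3/35 = 0.085714, Q = 1/35 = 0.028571.
d = −0.5·ln(0.800001) − 0.25·ln(0.942858) = −0.5·(-0.223142) − 0.25·(-0.058840) = 0.1263.

0.1263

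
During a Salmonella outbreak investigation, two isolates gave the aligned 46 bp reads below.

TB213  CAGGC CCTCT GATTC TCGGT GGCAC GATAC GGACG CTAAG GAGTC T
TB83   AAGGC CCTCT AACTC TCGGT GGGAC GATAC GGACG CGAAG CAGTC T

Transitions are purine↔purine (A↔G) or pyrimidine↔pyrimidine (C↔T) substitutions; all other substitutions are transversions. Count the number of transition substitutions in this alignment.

2

The sequences differ at positions 1 (C/A, transversion), 11 (G/A, transition), 13 (T/C, transition), 23 (C/G, transversion), 37 (T/G, transversion), 41 (G/C, transversion).
Of the 6 differences, 2 transitions and 4 transversions, so the answer is 2.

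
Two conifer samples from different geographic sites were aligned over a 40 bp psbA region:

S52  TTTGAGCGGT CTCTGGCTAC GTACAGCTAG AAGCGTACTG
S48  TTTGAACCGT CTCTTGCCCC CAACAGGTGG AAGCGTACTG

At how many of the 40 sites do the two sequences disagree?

The sequences differ at positions 6 (G/A), 8 (G/C), 15 (G/T), 18 (T/C), 19 (A/C), 21 (G/C), 22 (T/A), 27 (C/G), 29 (A/G).
That gives 9 mismatches out of 40 aligned sites, so the Hamming distance is 9.

9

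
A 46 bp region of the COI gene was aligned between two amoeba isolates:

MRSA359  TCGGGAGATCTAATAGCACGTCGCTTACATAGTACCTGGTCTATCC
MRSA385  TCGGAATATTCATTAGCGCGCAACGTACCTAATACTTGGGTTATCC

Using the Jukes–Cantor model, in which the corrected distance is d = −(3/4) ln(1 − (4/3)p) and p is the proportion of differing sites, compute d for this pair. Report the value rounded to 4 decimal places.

0.4279

The sequences differ at positions 5 (G/A), 7 (G/T), 10 (C/T), 11 (T/C), 13 (A/T), 18 (A/G), 21 (T/C), 22 (C/A), 23 (G/A), 25 (T/G), 29 (A/C), 32 (G/A), 36 (C/T), 40 (T/G), 41 (C/T).
p = 15/46 = 0.326087.
d = −0.75 · ln(1 − (4/3)·0.326087) = −0.75 · ln(0.565217) = −0.75 · (-0.570546) = 0.4279.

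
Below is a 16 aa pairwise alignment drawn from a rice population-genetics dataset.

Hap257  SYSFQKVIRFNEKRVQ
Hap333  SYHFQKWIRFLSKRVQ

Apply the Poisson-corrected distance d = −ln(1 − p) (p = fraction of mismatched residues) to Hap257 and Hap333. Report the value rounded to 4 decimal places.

0.2877

Mismatches occur at site 3 (S→H), site 7 (V→W), site 11 (N→L), site 12 (E→S).
p = 4/16 = 0.250000.
d = −ln(1 − 0.250000) = −ln(0.750000) = 0.2877.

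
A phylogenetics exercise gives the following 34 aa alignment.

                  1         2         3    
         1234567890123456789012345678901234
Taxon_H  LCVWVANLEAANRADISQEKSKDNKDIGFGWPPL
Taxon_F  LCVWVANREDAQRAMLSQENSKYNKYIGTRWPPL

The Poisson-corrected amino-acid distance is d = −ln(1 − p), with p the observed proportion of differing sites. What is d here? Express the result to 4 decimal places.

0.3483

The sequences differ at positions 8 (L/R), 10 (A/D), 12 (N/Q), 15 (D/M), 16 (I/L), 20 (K/N), 23 (D/Y), 26 (D/Y), 29 (F/T), 30 (G/R).
p = 10/34 = 0.294118.
d = −ln(1 − 0.294118) = −ln(0.705882) = 0.3483.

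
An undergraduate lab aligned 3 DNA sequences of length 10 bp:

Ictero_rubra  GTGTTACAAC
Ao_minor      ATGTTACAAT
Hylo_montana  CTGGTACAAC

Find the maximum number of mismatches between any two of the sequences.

3

Pairwise Hamming distances:
  Ictero_rubra vs Ao_minor: 2
  Ictero_rubra vs Hylo_montana: 2
  Ao_minor vs Hylo_montana: 3
The largest is 3, between Ao_minor and Hylo_montana.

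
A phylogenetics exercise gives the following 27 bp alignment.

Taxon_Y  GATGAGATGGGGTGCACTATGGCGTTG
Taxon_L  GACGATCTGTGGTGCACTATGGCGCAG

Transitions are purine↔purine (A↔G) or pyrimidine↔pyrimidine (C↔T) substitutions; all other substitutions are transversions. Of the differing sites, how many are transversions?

Mismatches occur at site 3 (T→C, transition), site 6 (G→T, transversion), site 7 (A→C, transversion), site 10 (G→T, transversion), site 25 (T→C, transition), site 26 (T→A, transversion).
Of the 6 differences, 2 transitions and 4 transversions, so the answer is 4.

4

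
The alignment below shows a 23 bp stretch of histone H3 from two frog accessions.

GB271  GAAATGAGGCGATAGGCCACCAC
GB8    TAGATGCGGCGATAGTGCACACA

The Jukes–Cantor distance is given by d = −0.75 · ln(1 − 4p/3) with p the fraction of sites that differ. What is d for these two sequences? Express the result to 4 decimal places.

0.4674

Differing sites — 1:G/T; 3:A/G; 7:A/C; 16:G/T; 17:C/G; 21:C/A; 22:A/C; 23:C/A.
p = 8/23 = 0.347826.
d = −0.75 · ln(1 − (4/3)·0.347826) = −0.75 · ln(0.536232) = −0.75 · (-0.623188) = 0.4674.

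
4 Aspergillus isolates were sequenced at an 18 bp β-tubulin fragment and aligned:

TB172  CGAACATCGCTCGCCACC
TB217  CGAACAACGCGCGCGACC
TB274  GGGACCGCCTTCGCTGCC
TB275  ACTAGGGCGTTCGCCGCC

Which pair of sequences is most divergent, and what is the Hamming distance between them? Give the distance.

10

Pairwise Hamming distances:
  TB172 vs TB217: 3
  TB172 vs TB274: 8
  TB172 vs TB275: 8
  TB217 vs TB274: 9
  TB217 vs TB275: 10
  TB274 vs TB275: 7
The largest is 10, between TB217 and TB275.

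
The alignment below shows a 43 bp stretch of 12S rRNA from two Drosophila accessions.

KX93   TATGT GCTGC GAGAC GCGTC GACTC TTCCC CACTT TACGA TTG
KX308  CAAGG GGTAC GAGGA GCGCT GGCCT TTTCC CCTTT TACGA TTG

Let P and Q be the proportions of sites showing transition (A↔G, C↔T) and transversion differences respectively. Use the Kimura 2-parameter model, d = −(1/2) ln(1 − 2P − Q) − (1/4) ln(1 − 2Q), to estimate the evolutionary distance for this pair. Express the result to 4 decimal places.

0.5016

The sequences differ at positions 1 (T/C, transition), 3 (T/A, transversion), 5 (T/G, transversion), 7 (C/G, transversion), 9 (G/A, transition), 14 (A/G, transition), 15 (C/A, transversion), 19 (T/C, transition), 20 (C/T, transition), 22 (A/G, transition), 24 (T/C, transition), 25 (C/T, transition), 28 (C/T, transition), 32 (A/C, transversion), 33 (C/T, transition).
Of the 15 differences, 10 transitions and 5 transversions over 43 sites: P = 10/43 = 0.232558, Q = 5/43 = 0.116279.
d = −0.5·ln(0.418605) − 0.25·ln(0.767442) = −0.5·(-0.870828) − 0.25·(-0.264692) = 0.5016.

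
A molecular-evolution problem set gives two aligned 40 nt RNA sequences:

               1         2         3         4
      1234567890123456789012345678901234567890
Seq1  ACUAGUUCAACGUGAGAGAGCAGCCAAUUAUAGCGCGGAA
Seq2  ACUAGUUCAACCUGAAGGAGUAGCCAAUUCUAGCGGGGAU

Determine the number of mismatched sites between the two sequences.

7

Mismatches occur at site 12 (G→C), site 16 (G→A), site 17 (A→G), site 21 (C→U), site 30 (A→C), site 36 (C→G), site 40 (A→U).
That gives 7 mismatches out of 40 aligned sites, so the Hamming distance is 7.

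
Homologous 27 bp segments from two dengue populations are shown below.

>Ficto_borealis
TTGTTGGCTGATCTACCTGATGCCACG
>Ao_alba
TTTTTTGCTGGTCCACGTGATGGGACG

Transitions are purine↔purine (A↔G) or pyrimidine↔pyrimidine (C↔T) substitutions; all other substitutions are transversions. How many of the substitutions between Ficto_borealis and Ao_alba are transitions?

2

Differing sites — 3:G/T (Tv); 6:G/T (Tv); 11:A/G (Ti); 14:T/C (Ti); 17:C/G (Tv); 23:C/G (Tv); 24:C/G (Tv).
Of the 7 differences, 2 transitions and 5 transversions, so the answer is 2.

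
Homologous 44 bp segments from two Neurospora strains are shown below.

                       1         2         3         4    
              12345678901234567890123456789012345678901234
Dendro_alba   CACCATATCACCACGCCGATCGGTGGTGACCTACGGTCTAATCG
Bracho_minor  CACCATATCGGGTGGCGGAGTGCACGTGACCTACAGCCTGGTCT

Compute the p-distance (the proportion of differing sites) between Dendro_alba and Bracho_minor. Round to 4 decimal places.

Mismatches occur at site 10 (A→G), site 11 (C→G), site 12 (C→G), site 13 (A→T), site 14 (C→G), site 17 (C→G), site 20 (T→G), site 21 (C→T), site 23 (G→C), site 24 (T→A), site 25 (G→C), site 35 (G→A), site 37 (T→C), site 40 (A→G), site 41 (A→G), site 44 (G→T).
There are 16 differences over 44 sites, so p = 16/44 = 0.3636.

0.3636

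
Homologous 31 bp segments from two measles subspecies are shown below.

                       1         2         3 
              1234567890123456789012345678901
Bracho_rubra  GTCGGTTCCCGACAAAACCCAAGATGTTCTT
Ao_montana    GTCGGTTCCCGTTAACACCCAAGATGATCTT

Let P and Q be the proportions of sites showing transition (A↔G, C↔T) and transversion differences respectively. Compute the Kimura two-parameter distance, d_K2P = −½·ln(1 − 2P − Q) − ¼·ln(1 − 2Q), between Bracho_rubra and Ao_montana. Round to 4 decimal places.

0.1417

The sequences differ at positions 12 (A/T, transversion), 13 (C/T, transition), 16 (A/C, transversion), 27 (T/A, transversion).
Of the 4 differences, 1 transition and 3 transversions over 31 sites: P = 1/31 = 0.032258, Q = 3/31 = 0.096774.
d = −0.5·ln(0.838710) − 0.25·ln(0.806452) = −0.5·(-0.175890) − 0.25·(-0.215111) = 0.1417.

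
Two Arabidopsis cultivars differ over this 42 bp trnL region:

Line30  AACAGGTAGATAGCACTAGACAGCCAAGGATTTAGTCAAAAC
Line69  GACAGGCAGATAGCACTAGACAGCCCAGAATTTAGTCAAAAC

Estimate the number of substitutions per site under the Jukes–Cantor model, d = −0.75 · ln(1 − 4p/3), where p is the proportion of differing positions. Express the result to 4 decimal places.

Mismatches occur at site 1 (A↔G), site 7 (T↔C), site 26 (A↔C), site 29 (G↔A).
p = 4/42 = 0.095238.
d = −0.75 · ln(1 − (4/3)·0.095238) = −0.75 · ln(0.873016) = −0.75 · (-0.135801) = 0.1019.

0.1019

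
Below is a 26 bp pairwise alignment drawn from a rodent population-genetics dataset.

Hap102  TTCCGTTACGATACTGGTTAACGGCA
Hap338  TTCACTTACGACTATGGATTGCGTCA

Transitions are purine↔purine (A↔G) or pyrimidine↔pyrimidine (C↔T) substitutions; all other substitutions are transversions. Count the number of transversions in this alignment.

Mismatches occur at site 4 (C/A, transversion), site 5 (G/C, transversion), site 12 (T/C, transition), site 13 (A/T, transversion), site 14 (C/A, transversion), site 18 (T/A, transversion), site 20 (A/T, transversion), site 21 (A/G, transition), site 24 (G/T, transversion).
Of the 9 differences, 2 transitions and 7 transversions, so the answer is 7.

7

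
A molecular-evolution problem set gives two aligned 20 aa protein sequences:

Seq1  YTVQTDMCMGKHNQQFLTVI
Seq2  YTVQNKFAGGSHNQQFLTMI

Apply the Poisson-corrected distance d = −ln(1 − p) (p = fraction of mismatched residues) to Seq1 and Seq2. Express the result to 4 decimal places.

0.4308

Mismatches occur at site 5 (T↔N), site 6 (D↔K), site 7 (M↔F), site 8 (C↔A), site 9 (M↔G), site 11 (K↔S), site 19 (V↔M).
p = 7/20 = 0.350000.
d = −ln(1 − 0.350000) = −ln(0.650000) = 0.4308.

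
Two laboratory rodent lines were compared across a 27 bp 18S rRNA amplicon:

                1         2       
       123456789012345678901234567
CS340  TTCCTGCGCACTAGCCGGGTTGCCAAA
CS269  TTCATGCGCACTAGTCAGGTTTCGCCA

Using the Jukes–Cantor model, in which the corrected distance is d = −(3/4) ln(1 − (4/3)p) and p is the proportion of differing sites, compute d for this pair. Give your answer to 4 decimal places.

0.3181

Mismatches occur at site 4 (C/A), site 15 (C/T), site 17 (G/A), site 22 (G/T), site 24 (C/G), site 25 (A/C), site 26 (A/C).
p = 7/27 = 0.259259.
d = −0.75 · ln(1 − (4/3)·0.259259) = −0.75 · ln(0.654321) = −0.75 · (-0.424157) = 0.3181.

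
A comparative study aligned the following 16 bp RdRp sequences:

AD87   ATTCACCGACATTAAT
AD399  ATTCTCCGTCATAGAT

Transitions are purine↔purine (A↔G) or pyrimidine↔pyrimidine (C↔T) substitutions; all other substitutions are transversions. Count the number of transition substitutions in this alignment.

The sequences differ at positions 5 (A/T, transversion), 9 (A/T, transversion), 13 (T/A, transversion), 14 (A/G, transition).
Of the 4 differences, 1 transition and 3 transversions, so the answer is 1.

1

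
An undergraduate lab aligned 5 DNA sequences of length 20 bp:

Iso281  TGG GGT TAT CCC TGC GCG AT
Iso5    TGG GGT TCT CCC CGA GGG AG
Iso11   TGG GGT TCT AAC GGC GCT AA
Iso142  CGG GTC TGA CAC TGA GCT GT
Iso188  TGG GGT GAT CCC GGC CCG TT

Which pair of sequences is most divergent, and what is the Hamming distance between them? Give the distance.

12

Pairwise Hamming distances:
  Iso281 vs Iso5: 5
  Iso281 vs Iso11: 6
  Iso281 vs Iso142: 9
  Iso281 vs Iso188: 4
  Iso5 vs Iso11: 7
  Iso5 vs Iso142: 11
  Iso5 vs Iso188: 8
  Iso11 vs Iso142: 10
  Iso11 vs Iso188: 8
  Iso142 vs Iso188: 12
The largest is 12, between Iso142 and Iso188.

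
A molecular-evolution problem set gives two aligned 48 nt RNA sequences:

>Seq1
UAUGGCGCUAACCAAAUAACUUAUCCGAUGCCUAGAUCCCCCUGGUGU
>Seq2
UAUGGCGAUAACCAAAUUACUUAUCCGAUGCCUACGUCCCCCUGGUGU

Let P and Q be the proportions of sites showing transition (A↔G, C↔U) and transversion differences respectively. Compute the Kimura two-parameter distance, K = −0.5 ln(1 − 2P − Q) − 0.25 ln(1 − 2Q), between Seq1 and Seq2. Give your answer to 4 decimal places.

0.0884

Differing sites — 8:C/A (Tv); 18:A/U (Tv); 35:G/C (Tv); 36:A/G (Ti).
Of the 4 differences, 1 transition and 3 transversions over 48 sites: P = 1/48 = 0.020833, Q = 3/48 = 0.062500.
d = −0.5·ln(0.895834) − 0.25·ln(0.875000) = −0.5·(-0.110000) − 0.25·(-0.133531) = 0.0884.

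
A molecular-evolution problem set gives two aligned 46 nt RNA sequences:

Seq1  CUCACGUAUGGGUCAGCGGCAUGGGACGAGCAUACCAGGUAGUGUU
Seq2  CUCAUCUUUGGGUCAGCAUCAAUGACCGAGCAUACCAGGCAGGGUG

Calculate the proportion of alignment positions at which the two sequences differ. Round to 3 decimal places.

The sequences differ at positions 5 (C/U), 6 (G/C), 8 (A/U), 18 (G/A), 19 (G/U), 22 (U/A), 23 (G/U), 25 (G/A), 26 (A/C), 40 (U/C), 43 (U/G), 46 (U/G).
There are 12 differences over 46 sites, so p = 12/46 = 0.261.

0.261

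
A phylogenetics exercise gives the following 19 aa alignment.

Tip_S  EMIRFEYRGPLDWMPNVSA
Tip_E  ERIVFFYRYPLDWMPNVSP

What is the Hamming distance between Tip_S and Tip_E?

Differing sites — 2:M/R; 4:R/V; 6:E/F; 9:G/Y; 19:A/P.
That gives 5 mismatches out of 19 aligned sites, so the Hamming distance is 5.

5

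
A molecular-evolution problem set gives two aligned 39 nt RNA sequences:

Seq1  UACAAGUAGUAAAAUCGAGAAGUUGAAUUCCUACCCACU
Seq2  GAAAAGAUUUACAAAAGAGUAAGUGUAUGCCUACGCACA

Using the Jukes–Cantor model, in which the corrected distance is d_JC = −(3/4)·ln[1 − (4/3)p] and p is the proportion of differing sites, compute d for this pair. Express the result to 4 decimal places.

The sequences differ at positions 1 (U/G), 3 (C/A), 7 (U/A), 8 (A/U), 9 (G/U), 12 (A/C), 15 (U/A), 16 (C/A), 20 (A/U), 22 (G/A), 23 (U/G), 26 (A/U), 29 (U/G), 35 (C/G), 39 (U/A).
p = 15/39 = 0.384615.
d = −0.75 · ln(1 − (4/3)·0.384615) = −0.75 · ln(0.487180) = −0.75 · (-0.719122) = 0.5393.

0.5393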